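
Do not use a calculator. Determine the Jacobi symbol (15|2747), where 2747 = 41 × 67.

Reciprocity: 15 ≡ 3 and 2747 ≡ 3 (mod 4), so (15/2747) = −(2747/15).
Reduce top mod 15: now compute (2/15).
Pull out 2: since 15 ≡ 7 (mod 8), (2/15) = +1.
Reached (1/15) = 1. Collecting the sign flips along the way, the symbol is -1.

-1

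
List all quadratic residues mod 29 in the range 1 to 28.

Square k = 1,…,14 (k and 29−k give the same square):
1²=1, 2²=4, 3²=9, 4²=16, 5²=25, 6²≡7, 7²≡20, 8²≡6, 9²≡23, 10²≡13, 11²≡5, 12²≡28, 13²≡24, 14²≡22 (mod 29).
So the quadratic residues mod 29 are {1, 4, 5, 6, 7, 9, 13, 16, 20, 22, 23, 24, 25, 28}.

1,4,5,6,7,9,13,16,20,22,23,24,25,28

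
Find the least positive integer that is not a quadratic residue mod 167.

5

(2/167) = +1, so 2 is a residue.
(3/167) = +1, so 3 is a residue.
(4/167) = +1, so 4 is a residue.
(5/167) = −1, so 5 is the smallest positive non-residue mod 167.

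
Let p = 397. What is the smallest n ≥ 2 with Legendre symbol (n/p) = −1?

2

(2/397) = −1, so 2 is the smallest positive non-residue mod 397.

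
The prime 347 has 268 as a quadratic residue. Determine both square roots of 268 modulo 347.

Since 347 ≡ 3 (mod 4), a square root of 268 is 268^((347+1)/4) = 268^87 mod 347.
Repeated squaring: 268^2≡342, 268^4≡25, 268^8≡278, 268^16≡250, 268^32≡40, 268^64≡212 (mod 347).
268^87 = 268^(64+16+4+2+1) ≡ 105 (mod 347).
Check: 105² = 11025 ≡ 268 (mod 347). The two roots are 105 and 242.

105, 242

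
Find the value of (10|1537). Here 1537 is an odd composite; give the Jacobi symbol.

Pull out 2: since 1537 ≡ 1 (mod 8), (2/1537) = +1.
Reciprocity: 5 ≡ 1 and 1537 ≡ 1 (mod 4), so (5/1537) = +(1537/5).
Reduce top mod 5: now compute (2/5).
Pull out 2: since 5 ≡ 5 (mod 8), (2/5) = -1.
Reached (1/5) = 1. Collecting the sign flips along the way, the symbol is -1.

-1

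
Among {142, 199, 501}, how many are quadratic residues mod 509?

(142/509) = -1 → non-residue.
(199/509) = +1 → QR.
(501/509) = -1 → non-residue.
Total quadratic residues among the 3: 1.

1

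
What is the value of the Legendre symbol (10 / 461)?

-1

Pull out 2: since 461 ≡ 5 (mod 8), (2/461) = -1.
Reciprocity: 5 ≡ 1 and 461 ≡ 1 (mod 4), so (5/461) = +(461/5).
Reduce top mod 5: now compute (1/5).
Reached (1/5) = 1. Collecting the sign flips along the way, the symbol is -1.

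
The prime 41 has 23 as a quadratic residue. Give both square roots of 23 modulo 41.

8, 33

41 ≡ 1 (mod 4), so we find a root by search.
Trying successive values, 8² = 64 ≡ 23 (mod 41). The other root is 41 − 8 = 33.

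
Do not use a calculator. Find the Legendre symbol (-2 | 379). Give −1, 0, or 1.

1

First reduce: -2 ≡ 377 (mod 379).
Reciprocity: 377 ≡ 1 and 379 ≡ 3 (mod 4), so (377/379) = +(379/377).
Reduce top mod 377: now compute (2/377).
Pull out 2: since 377 ≡ 1 (mod 8), (2/377) = +1.
Reached (1/377) = 1. Collecting the sign flips along the way, the symbol is +1.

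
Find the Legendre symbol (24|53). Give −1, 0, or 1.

Euler's criterion: (24/53) ≡ 24^26 (mod 53).
24^2 ≡ 46 (mod 53)
24^4 ≡ 49 (mod 53)
24^8 ≡ 16 (mod 53)
24^16 ≡ 44 (mod 53)
24^26 = 24^(16+8+2) ≡ 1 (mod 53).
Result is 1, so (24/53) = 1.

1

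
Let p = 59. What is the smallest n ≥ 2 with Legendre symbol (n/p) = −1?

2

(2/59) = −1, so 2 is the smallest positive non-residue mod 59.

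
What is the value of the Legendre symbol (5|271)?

1

Reciprocity: 5 ≡ 1 and 271 ≡ 3 (mod 4), so (5/271) = +(271/5).
Reduce top mod 5: now compute (1/5).
Reached (1/5) = 1. Collecting the sign flips along the way, the symbol is +1.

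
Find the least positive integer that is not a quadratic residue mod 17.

(2/17) = +1, so 2 is a residue.
(3/17) = −1, so 3 is the smallest positive non-residue mod 17.

3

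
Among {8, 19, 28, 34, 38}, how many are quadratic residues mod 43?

(8/43) = -1 → non-residue.
(19/43) = -1 → non-residue.
(28/43) = -1 → non-residue.
(34/43) = -1 → non-residue.
(38/43) = +1 → QR.
Total quadratic residues among the 5: 1.

1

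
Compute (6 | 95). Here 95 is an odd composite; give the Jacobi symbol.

1

Pull out 2: since 95 ≡ 7 (mod 8), (2/95) = +1.
Reciprocity: 3 ≡ 3 and 95 ≡ 3 (mod 4), so (3/95) = −(95/3).
Reduce top mod 3: now compute (2/3).
Pull out 2: since 3 ≡ 3 (mod 8), (2/3) = -1.
Reached (1/3) = 1. Collecting the sign flips along the way, the symbol is +1.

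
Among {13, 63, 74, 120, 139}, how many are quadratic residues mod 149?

(13/149) = -1 → non-residue.
(63/149) = +1 → QR.
(74/149) = -1 → non-residue.
(120/149) = +1 → QR.
(139/149) = -1 → non-residue.
Total quadratic residues among the 5: 2.

2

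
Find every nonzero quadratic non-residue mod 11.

2,6,7,8,10

Square k = 1,…,5 (k and 11−k give the same square):
1²=1, 2²=4, 3²=9, 4²≡5, 5²≡3 (mod 11).
The residues are {1, 3, 4, 5, 9}; the non-residues are the remaining 5 nonzero classes.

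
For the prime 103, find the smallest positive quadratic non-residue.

(2/103) = +1, so 2 is a residue.
(3/103) = −1, so 3 is the smallest positive non-residue mod 103.

3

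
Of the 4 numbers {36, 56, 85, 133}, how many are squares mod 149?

3

(36/149) = +1 → QR.
(56/149) = -1 → non-residue.
(85/149) = +1 → QR.
(133/149) = +1 → QR.
Total quadratic residues among the 4: 3.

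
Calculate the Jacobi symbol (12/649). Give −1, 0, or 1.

Pull out 2^2: since 649 ≡ 1 (mod 8), (2/649) = +1, so (2/649)^2 = +1.
Reciprocity: 3 ≡ 3 and 649 ≡ 1 (mod 4), so (3/649) = +(649/3).
Reduce top mod 3: now compute (1/3).
Reached (1/3) = 1. Collecting the sign flips along the way, the symbol is +1.

1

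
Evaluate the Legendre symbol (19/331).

Euler's criterion: (19/331) ≡ 19^165 (mod 331).
19^2 ≡ 30 (mod 331)
19^4 ≡ 238 (mod 331)
19^8 ≡ 43 (mod 331)
19^16 ≡ 194 (mod 331)
19^32 ≡ 233 (mod 331)
19^64 ≡ 5 (mod 331)
19^128 ≡ 25 (mod 331)
19^165 = 19^(128+32+4+1) ≡ 1 (mod 331).
Result is 1, so (19/331) = 1.

1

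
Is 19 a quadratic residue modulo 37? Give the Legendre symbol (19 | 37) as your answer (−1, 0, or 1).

Euler's criterion: (19/37) ≡ 19^18 (mod 37).
19^2 ≡ 28 (mod 37)
19^4 ≡ 7 (mod 37)
19^8 ≡ 12 (mod 37)
19^16 ≡ 33 (mod 37)
19^18 = 19^(16+2) ≡ 36 (mod 37).
Result is 36 ≡ −1, so (19/37) = −1.

-1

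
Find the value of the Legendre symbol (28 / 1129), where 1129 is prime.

1

Pull out 2^2: since 1129 ≡ 1 (mod 8), (2/1129) = +1, so (2/1129)^2 = +1.
Reciprocity: 7 ≡ 3 and 1129 ≡ 1 (mod 4), so (7/1129) = +(1129/7).
Reduce top mod 7: now compute (2/7).
Pull out 2: since 7 ≡ 7 (mod 8), (2/7) = +1.
Reached (1/7) = 1. Collecting the sign flips along the way, the symbol is +1.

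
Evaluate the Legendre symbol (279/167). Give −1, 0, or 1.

1

Euler's criterion: (279/167) ≡ 112^83 (mod 167).
112^2 ≡ 19 (mod 167)
112^4 ≡ 27 (mod 167)
112^8 ≡ 61 (mod 167)
112^16 ≡ 47 (mod 167)
112^32 ≡ 38 (mod 167)
112^64 ≡ 108 (mod 167)
112^83 = 112^(64+16+2+1) ≡ 1 (mod 167).
Result is 1, so (279/167) = 1.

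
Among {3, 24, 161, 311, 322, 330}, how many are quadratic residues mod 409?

(3/409) = +1 → QR.
(24/409) = +1 → QR.
(161/409) = -1 → non-residue.
(311/409) = +1 → QR.
(322/409) = -1 → non-residue.
(330/409) = -1 → non-residue.
Total quadratic residues among the 6: 3.

3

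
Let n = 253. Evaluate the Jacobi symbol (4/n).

Pull out 2^2: since 253 ≡ 5 (mod 8), (2/253) = -1, so (2/253)^2 = +1.
Reached (1/253) = 1. Collecting the sign flips along the way, the symbol is +1.

1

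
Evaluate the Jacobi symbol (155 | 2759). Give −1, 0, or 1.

Reciprocity: 155 ≡ 3 and 2759 ≡ 3 (mod 4), so (155/2759) = −(2759/155).
Reduce top mod 155: now compute (124/155).
Pull out 2^2: since 155 ≡ 3 (mod 8), (2/155) = -1, so (2/155)^2 = +1.
Reciprocity: 31 ≡ 3 and 155 ≡ 3 (mod 4), so (31/155) = −(155/31).
Reduce top mod 31: now compute (0/31).
Top reduces to 0: gcd > 1, so the symbol is 0.

0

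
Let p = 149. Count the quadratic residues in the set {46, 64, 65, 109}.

(46/149) = +1 → QR.
(64/149) = +1 → QR.
(65/149) = -1 → non-residue.
(109/149) = -1 → non-residue.
Total quadratic residues among the 4: 2.

2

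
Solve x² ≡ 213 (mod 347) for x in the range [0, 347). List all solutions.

Since 347 ≡ 3 (mod 4), a square root of 213 is 213^((347+1)/4) = 213^87 mod 347.
Repeated squaring: 213^2≡259, 213^4≡110, 213^8≡302, 213^16≡290, 213^32≡126, 213^64≡261 (mod 347).
213^87 = 213^(64+16+4+2+1) ≡ 108 (mod 347).
Check: 108² = 11664 ≡ 213 (mod 347). The two roots are 108 and 239.

108, 239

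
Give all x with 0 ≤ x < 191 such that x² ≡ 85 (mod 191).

Since 191 ≡ 3 (mod 4), a square root of 85 is 85^((191+1)/4) = 85^48 mod 191.
Repeated squaring: 85^2≡158, 85^4≡134, 85^8≡2, 85^16≡4, 85^32≡16 (mod 191).
85^48 = 85^(32+16) ≡ 64 (mod 191).
Check: 64² = 4096 ≡ 85 (mod 191). The two roots are 64 and 127.

64, 127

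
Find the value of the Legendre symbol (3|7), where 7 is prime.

-1

Euler's criterion: (3/7) ≡ 3^3 (mod 7).
3^2 ≡ 2 (mod 7)
3^3 = 3^(2+1) ≡ 6 (mod 7).
Result is 6 ≡ −1, so (3/7) = −1.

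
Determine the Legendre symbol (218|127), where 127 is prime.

First reduce: 218 ≡ 91 (mod 127).
Reciprocity: 91 ≡ 3 and 127 ≡ 3 (mod 4), so (91/127) = −(127/91).
Reduce top mod 91: now compute (36/91).
Pull out 2^2: since 91 ≡ 3 (mod 8), (2/91) = -1, so (2/91)^2 = +1.
Reciprocity: 9 ≡ 1 and 91 ≡ 3 (mod 4), so (9/91) = +(91/9).
Reduce top mod 9: now compute (1/9).
Reached (1/9) = 1. Collecting the sign flips along the way, the symbol is -1.

-1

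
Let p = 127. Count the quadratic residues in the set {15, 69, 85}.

(15/127) = +1 → QR.
(69/127) = +1 → QR.
(85/127) = -1 → non-residue.
Total quadratic residues among the 3: 2.

2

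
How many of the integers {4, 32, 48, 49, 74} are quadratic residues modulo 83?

(4/83) = +1 → QR.
(32/83) = -1 → non-residue.
(48/83) = +1 → QR.
(49/83) = +1 → QR.
(74/83) = -1 → non-residue.
Total quadratic residues among the 5: 3.

3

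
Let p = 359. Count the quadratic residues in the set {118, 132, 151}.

2

(118/359) = -1 → non-residue.
(132/359) = +1 → QR.
(151/359) = +1 → QR.
Total quadratic residues among the 3: 2.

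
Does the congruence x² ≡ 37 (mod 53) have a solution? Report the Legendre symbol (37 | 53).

Reciprocity: 37 ≡ 1 and 53 ≡ 1 (mod 4), so (37/53) = +(53/37).
Reduce top mod 37: now compute (16/37).
Pull out 2^4: since 37 ≡ 5 (mod 8), (2/37) = -1, so (2/37)^4 = +1.
Reached (1/37) = 1. Collecting the sign flips along the way, the symbol is +1.

1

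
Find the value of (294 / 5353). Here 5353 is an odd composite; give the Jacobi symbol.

Pull out 2: since 5353 ≡ 1 (mod 8), (2/5353) = +1.
Reciprocity: 147 ≡ 3 and 5353 ≡ 1 (mod 4), so (147/5353) = +(5353/147).
Reduce top mod 147: now compute (61/147).
Reciprocity: 61 ≡ 1 and 147 ≡ 3 (mod 4), so (61/147) = +(147/61).
Reduce top mod 61: now compute (25/61).
Reciprocity: 25 ≡ 1 and 61 ≡ 1 (mod 4), so (25/61) = +(61/25).
Reduce top mod 25: now compute (11/25).
Reciprocity: 11 ≡ 3 and 25 ≡ 1 (mod 4), so (11/25) = +(25/11).
Reduce top mod 11: now compute (3/11).
Reciprocity: 3 ≡ 3 and 11 ≡ 3 (mod 4), so (3/11) = −(11/3).
Reduce top mod 3: now compute (2/3).
Pull out 2: since 3 ≡ 3 (mod 8), (2/3) = -1.
Reached (1/3) = 1. Collecting the sign flips along the way, the symbol is +1.

1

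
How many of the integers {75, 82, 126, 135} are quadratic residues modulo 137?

(75/137) = -1 → non-residue.
(82/137) = -1 → non-residue.
(126/137) = +1 → QR.
(135/137) = +1 → QR.
Total quadratic residues among the 4: 2.

2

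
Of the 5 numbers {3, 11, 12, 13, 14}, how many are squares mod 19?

1

(3/19) = -1 → non-residue.
(11/19) = +1 → QR.
(12/19) = -1 → non-residue.
(13/19) = -1 → non-residue.
(14/19) = -1 → non-residue.
Total quadratic residues among the 5: 1.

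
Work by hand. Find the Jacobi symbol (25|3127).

1

Reciprocity: 25 ≡ 1 and 3127 ≡ 3 (mod 4), so (25/3127) = +(3127/25).
Reduce top mod 25: now compute (2/25).
Pull out 2: since 25 ≡ 1 (mod 8), (2/25) = +1.
Reached (1/25) = 1. Collecting the sign flips along the way, the symbol is +1.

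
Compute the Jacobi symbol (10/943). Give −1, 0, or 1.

-1

Pull out 2: since 943 ≡ 7 (mod 8), (2/943) = +1.
Reciprocity: 5 ≡ 1 and 943 ≡ 3 (mod 4), so (5/943) = +(943/5).
Reduce top mod 5: now compute (3/5).
Reciprocity: 3 ≡ 3 and 5 ≡ 1 (mod 4), so (3/5) = +(5/3).
Reduce top mod 3: now compute (2/3).
Pull out 2: since 3 ≡ 3 (mod 8), (2/3) = -1.
Reached (1/3) = 1. Collecting the sign flips along the way, the symbol is -1.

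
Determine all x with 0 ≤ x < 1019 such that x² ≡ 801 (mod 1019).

216, 803

Since 1019 ≡ 3 (mod 4), a square root of 801 is 801^((1019+1)/4) = 801^255 mod 1019.
Repeated squaring: 801^2≡650, 801^4≡634, 801^8≡470, 801^16≡796, 801^32≡817, 801^64≡44, 801^128≡917 (mod 1019).
801^255 = 801^(128+64+32+16+8+4+2+1) ≡ 803 (mod 1019).
Check: 803² = 644809 ≡ 801 (mod 1019). The two roots are 216 and 803.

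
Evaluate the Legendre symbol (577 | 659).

Reciprocity: 577 ≡ 1 and 659 ≡ 3 (mod 4), so (577/659) = +(659/577).
Reduce top mod 577: now compute (82/577).
Pull out 2: since 577 ≡ 1 (mod 8), (2/577) = +1.
Reciprocity: 41 ≡ 1 and 577 ≡ 1 (mod 4), so (41/577) = +(577/41).
Reduce top mod 41: now compute (3/41).
Reciprocity: 3 ≡ 3 and 41 ≡ 1 (mod 4), so (3/41) = +(41/3).
Reduce top mod 3: now compute (2/3).
Pull out 2: since 3 ≡ 3 (mod 8), (2/3) = -1.
Reached (1/3) = 1. Collecting the sign flips along the way, the symbol is -1.

-1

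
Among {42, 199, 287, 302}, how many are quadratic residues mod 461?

(42/461) = -1 → non-residue.
(199/461) = +1 → QR.
(287/461) = -1 → non-residue.
(302/461) = -1 → non-residue.
Total quadratic residues among the 4: 1.

1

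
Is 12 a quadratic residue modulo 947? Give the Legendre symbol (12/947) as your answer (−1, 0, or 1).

1

Pull out 2^2: since 947 ≡ 3 (mod 8), (2/947) = -1, so (2/947)^2 = +1.
Reciprocity: 3 ≡ 3 and 947 ≡ 3 (mod 4), so (3/947) = −(947/3).
Reduce top mod 3: now compute (2/3).
Pull out 2: since 3 ≡ 3 (mod 8), (2/3) = -1.
Reached (1/3) = 1. Collecting the sign flips along the way, the symbol is +1.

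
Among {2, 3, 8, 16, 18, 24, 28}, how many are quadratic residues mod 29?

(2/29) = -1 → non-residue.
(3/29) = -1 → non-residue.
(8/29) = -1 → non-residue.
(16/29) = +1 → QR.
(18/29) = -1 → non-residue.
(24/29) = +1 → QR.
(28/29) = +1 → QR.
Total quadratic residues among the 7: 3.

3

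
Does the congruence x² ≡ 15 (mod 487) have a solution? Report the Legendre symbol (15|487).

Reciprocity: 15 ≡ 3 and 487 ≡ 3 (mod 4), so (15/487) = −(487/15).
Reduce top mod 15: now compute (7/15).
Reciprocity: 7 ≡ 3 and 15 ≡ 3 (mod 4), so (7/15) = −(15/7).
Reduce top mod 7: now compute (1/7).
Reached (1/7) = 1. Collecting the sign flips along the way, the symbol is +1.

1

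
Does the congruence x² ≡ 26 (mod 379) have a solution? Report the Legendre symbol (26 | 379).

1

Euler's criterion: (26/379) ≡ 26^189 (mod 379).
26^2 ≡ 297 (mod 379)
26^4 ≡ 281 (mod 379)
26^8 ≡ 129 (mod 379)
26^16 ≡ 344 (mod 379)
26^32 ≡ 88 (mod 379)
26^64 ≡ 164 (mod 379)
26^128 ≡ 366 (mod 379)
26^189 = 26^(128+32+16+8+4+1) ≡ 1 (mod 379).
Result is 1, so (26/379) = 1.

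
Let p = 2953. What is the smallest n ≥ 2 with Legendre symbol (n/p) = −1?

(2/2953) = +1, so 2 is a residue.
(3/2953) = +1, so 3 is a residue.
(4/2953) = +1, so 4 is a residue.
(5/2953) = −1, so 5 is the smallest positive non-residue mod 2953.

5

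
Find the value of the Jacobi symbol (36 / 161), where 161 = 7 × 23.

Pull out 2^2: since 161 ≡ 1 (mod 8), (2/161) = +1, so (2/161)^2 = +1.
Reciprocity: 9 ≡ 1 and 161 ≡ 1 (mod 4), so (9/161) = +(161/9).
Reduce top mod 9: now compute (8/9).
Pull out 2^3: since 9 ≡ 1 (mod 8), (2/9) = +1, so (2/9)^3 = +1.
Reached (1/9) = 1. Collecting the sign flips along the way, the symbol is +1.

1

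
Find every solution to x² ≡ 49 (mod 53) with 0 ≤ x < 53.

7, 46

53 ≡ 1 (mod 4), so we find a root by search.
Trying successive values, 7² = 49 ≡ 49 (mod 53). The other root is 53 − 7 = 46.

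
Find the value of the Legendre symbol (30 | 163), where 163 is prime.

Euler's criterion: (30/163) ≡ 30^81 (mod 163).
30^2 ≡ 85 (mod 163)
30^4 ≡ 53 (mod 163)
30^8 ≡ 38 (mod 163)
30^16 ≡ 140 (mod 163)
30^32 ≡ 40 (mod 163)
30^64 ≡ 133 (mod 163)
30^81 = 30^(64+16+1) ≡ 162 (mod 163).
Result is 162 ≡ −1, so (30/163) = −1.

-1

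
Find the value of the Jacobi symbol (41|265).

Reciprocity: 41 ≡ 1 and 265 ≡ 1 (mod 4), so (41/265) = +(265/41).
Reduce top mod 41: now compute (19/41).
Reciprocity: 19 ≡ 3 and 41 ≡ 1 (mod 4), so (19/41) = +(41/19).
Reduce top mod 19: now compute (3/19).
Reciprocity: 3 ≡ 3 and 19 ≡ 3 (mod 4), so (3/19) = −(19/3).
Reduce top mod 3: now compute (1/3).
Reached (1/3) = 1. Collecting the sign flips along the way, the symbol is -1.

-1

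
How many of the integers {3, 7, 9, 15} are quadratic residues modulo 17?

2

(3/17) = -1 → non-residue.
(7/17) = -1 → non-residue.
(9/17) = +1 → QR.
(15/17) = +1 → QR.
Total quadratic residues among the 4: 2.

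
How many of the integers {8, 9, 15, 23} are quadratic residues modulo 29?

2

(8/29) = -1 → non-residue.
(9/29) = +1 → QR.
(15/29) = -1 → non-residue.
(23/29) = +1 → QR.
Total quadratic residues among the 4: 2.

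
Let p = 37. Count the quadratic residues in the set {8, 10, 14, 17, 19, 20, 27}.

(8/37) = -1 → non-residue.
(10/37) = +1 → QR.
(14/37) = -1 → non-residue.
(17/37) = -1 → non-residue.
(19/37) = -1 → non-residue.
(20/37) = -1 → non-residue.
(27/37) = +1 → QR.
Total quadratic residues among the 7: 2.

2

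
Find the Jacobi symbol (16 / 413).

Pull out 2^4: since 413 ≡ 5 (mod 8), (2/413) = -1, so (2/413)^4 = +1.
Reached (1/413) = 1. Collecting the sign flips along the way, the symbol is +1.

1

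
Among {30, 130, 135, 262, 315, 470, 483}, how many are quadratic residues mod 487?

5

(30/487) = +1 → QR.
(130/487) = +1 → QR.
(135/487) = +1 → QR.
(262/487) = -1 → non-residue.
(315/487) = +1 → QR.
(470/487) = +1 → QR.
(483/487) = -1 → non-residue.
Total quadratic residues among the 7: 5.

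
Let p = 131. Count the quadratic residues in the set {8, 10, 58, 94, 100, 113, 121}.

5

(8/131) = -1 → non-residue.
(10/131) = -1 → non-residue.
(58/131) = +1 → QR.
(94/131) = +1 → QR.
(100/131) = +1 → QR.
(113/131) = +1 → QR.
(121/131) = +1 → QR.
Total quadratic residues among the 7: 5.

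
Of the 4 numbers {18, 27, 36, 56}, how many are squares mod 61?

(18/61) = -1 → non-residue.
(27/61) = +1 → QR.
(36/61) = +1 → QR.
(56/61) = +1 → QR.
Total quadratic residues among the 4: 3.

3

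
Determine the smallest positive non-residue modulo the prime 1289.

3

(2/1289) = +1, so 2 is a residue.
(3/1289) = −1, so 3 is the smallest positive non-residue mod 1289.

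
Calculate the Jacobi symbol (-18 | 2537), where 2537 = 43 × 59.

1

First reduce: -18 ≡ 2519 (mod 2537).
Reciprocity: 2519 ≡ 3 and 2537 ≡ 1 (mod 4), so (2519/2537) = +(2537/2519).
Reduce top mod 2519: now compute (18/2519).
Pull out 2: since 2519 ≡ 7 (mod 8), (2/2519) = +1.
Reciprocity: 9 ≡ 1 and 2519 ≡ 3 (mod 4), so (9/2519) = +(2519/9).
Reduce top mod 9: now compute (8/9).
Pull out 2^3: since 9 ≡ 1 (mod 8), (2/9) = +1, so (2/9)^3 = +1.
Reached (1/9) = 1. Collecting the sign flips along the way, the symbol is +1.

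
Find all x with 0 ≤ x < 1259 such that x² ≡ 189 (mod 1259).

Since 1259 ≡ 3 (mod 4), a square root of 189 is 189^((1259+1)/4) = 189^315 mod 1259.
Repeated squaring: 189^2≡469, 189^4≡895, 189^8≡301, 189^16≡1212, 189^32≡950, 189^64≡1056, 189^128≡921, 189^256≡934 (mod 1259).
189^315 = 189^(256+32+16+8+2+1) ≡ 890 (mod 1259).
Check: 890² = 792100 ≡ 189 (mod 1259). The two roots are 369 and 890.

369, 890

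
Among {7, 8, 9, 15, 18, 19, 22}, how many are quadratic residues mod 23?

3

(7/23) = -1 → non-residue.
(8/23) = +1 → QR.
(9/23) = +1 → QR.
(15/23) = -1 → non-residue.
(18/23) = +1 → QR.
(19/23) = -1 → non-residue.
(22/23) = -1 → non-residue.
Total quadratic residues among the 7: 3.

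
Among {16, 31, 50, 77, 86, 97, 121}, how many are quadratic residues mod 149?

(16/149) = +1 → QR.
(31/149) = +1 → QR.
(50/149) = -1 → non-residue.
(77/149) = -1 → non-residue.
(86/149) = +1 → QR.
(97/149) = -1 → non-residue.
(121/149) = +1 → QR.
Total quadratic residues among the 7: 4.

4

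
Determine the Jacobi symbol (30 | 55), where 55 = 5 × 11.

0

Pull out 2: since 55 ≡ 7 (mod 8), (2/55) = +1.
Reciprocity: 15 ≡ 3 and 55 ≡ 3 (mod 4), so (15/55) = −(55/15).
Reduce top mod 15: now compute (10/15).
Pull out 2: since 15 ≡ 7 (mod 8), (2/15) = +1.
Reciprocity: 5 ≡ 1 and 15 ≡ 3 (mod 4), so (5/15) = +(15/5).
Reduce top mod 5: now compute (0/5).
Top reduces to 0: gcd > 1, so the symbol is 0.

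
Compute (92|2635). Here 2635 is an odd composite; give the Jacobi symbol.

-1

Pull out 2^2: since 2635 ≡ 3 (mod 8), (2/2635) = -1, so (2/2635)^2 = +1.
Reciprocity: 23 ≡ 3 and 2635 ≡ 3 (mod 4), so (23/2635) = −(2635/23).
Reduce top mod 23: now compute (13/23).
Reciprocity: 13 ≡ 1 and 23 ≡ 3 (mod 4), so (13/23) = +(23/13).
Reduce top mod 13: now compute (10/13).
Pull out 2: since 13 ≡ 5 (mod 8), (2/13) = -1.
Reciprocity: 5 ≡ 1 and 13 ≡ 1 (mod 4), so (5/13) = +(13/5).
Reduce top mod 5: now compute (3/5).
Reciprocity: 3 ≡ 3 and 5 ≡ 1 (mod 4), so (3/5) = +(5/3).
Reduce top mod 3: now compute (2/3).
Pull out 2: since 3 ≡ 3 (mod 8), (2/3) = -1.
Reached (1/3) = 1. Collecting the sign flips along the way, the symbol is -1.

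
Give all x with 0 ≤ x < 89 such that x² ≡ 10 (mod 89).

89 ≡ 1 (mod 4), so we find a root by search.
Trying successive values, 30² = 900 ≡ 10 (mod 89). The other root is 89 − 30 = 59.

30, 59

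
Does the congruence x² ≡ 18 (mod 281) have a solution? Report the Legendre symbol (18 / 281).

1

Pull out 2: since 281 ≡ 1 (mod 8), (2/281) = +1.
Reciprocity: 9 ≡ 1 and 281 ≡ 1 (mod 4), so (9/281) = +(281/9).
Reduce top mod 9: now compute (2/9).
Pull out 2: since 9 ≡ 1 (mod 8), (2/9) = +1.
Reached (1/9) = 1. Collecting the sign flips along the way, the symbol is +1.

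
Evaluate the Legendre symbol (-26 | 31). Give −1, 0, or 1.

First reduce: -26 ≡ 5 (mod 31).
Reciprocity: 5 ≡ 1 and 31 ≡ 3 (mod 4), so (5/31) = +(31/5).
Reduce top mod 5: now compute (1/5).
Reached (1/5) = 1. Collecting the sign flips along the way, the symbol is +1.

1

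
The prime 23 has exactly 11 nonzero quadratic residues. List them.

1,2,3,4,6,8,9,12,13,16,18

Square k = 1,…,11 (k and 23−k give the same square):
1²=1, 2²=4, 3²=9, 4²=16, 5²≡2, 6²≡13, 7²≡3, 8²≡18, 9²≡12, 10²≡8, 11²≡6 (mod 23).
So the quadratic residues mod 23 are {1, 2, 3, 4, 6, 8, 9, 12, 13, 16, 18}.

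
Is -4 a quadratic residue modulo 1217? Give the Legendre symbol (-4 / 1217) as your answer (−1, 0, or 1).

First reduce: -4 ≡ 1213 (mod 1217).
Reciprocity: 1213 ≡ 1 and 1217 ≡ 1 (mod 4), so (1213/1217) = +(1217/1213).
Reduce top mod 1213: now compute (4/1213).
Pull out 2^2: since 1213 ≡ 5 (mod 8), (2/1213) = -1, so (2/1213)^2 = +1.
Reached (1/1213) = 1. Collecting the sign flips along the way, the symbol is +1.

1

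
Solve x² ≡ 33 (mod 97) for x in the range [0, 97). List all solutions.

18, 79

97 ≡ 1 (mod 4), so we find a root by search.
Trying successive values, 18² = 324 ≡ 33 (mod 97). The other root is 97 − 18 = 79.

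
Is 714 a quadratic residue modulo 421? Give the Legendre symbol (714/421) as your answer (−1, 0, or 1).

First reduce: 714 ≡ 293 (mod 421).
Reciprocity: 293 ≡ 1 and 421 ≡ 1 (mod 4), so (293/421) = +(421/293).
Reduce top mod 293: now compute (128/293).
Pull out 2^7: since 293 ≡ 5 (mod 8), (2/293) = -1, so (2/293)^7 = -1.
Reached (1/293) = 1. Collecting the sign flips along the way, the symbol is -1.

-1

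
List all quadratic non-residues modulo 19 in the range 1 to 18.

Square k = 1,…,9 (k and 19−k give the same square):
1²=1, 2²=4, 3²=9, 4²=16, 5²≡6, 6²≡17, 7²≡11, 8²≡7, 9²≡5 (mod 19).
The residues are {1, 4, 5, 6, 7, 9, 11, 16, 17}; the non-residues are the remaining 9 nonzero classes.

2 3 8 10 12 13 14 15 18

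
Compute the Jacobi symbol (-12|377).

-1

First reduce: -12 ≡ 365 (mod 377).
Reciprocity: 365 ≡ 1 and 377 ≡ 1 (mod 4), so (365/377) = +(377/365).
Reduce top mod 365: now compute (12/365).
Pull out 2^2: since 365 ≡ 5 (mod 8), (2/365) = -1, so (2/365)^2 = +1.
Reciprocity: 3 ≡ 3 and 365 ≡ 1 (mod 4), so (3/365) = +(365/3).
Reduce top mod 3: now compute (2/3).
Pull out 2: since 3 ≡ 3 (mod 8), (2/3) = -1.
Reached (1/3) = 1. Collecting the sign flips along the way, the symbol is -1.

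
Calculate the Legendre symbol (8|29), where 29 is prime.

-1

Euler's criterion: (8/29) ≡ 8^14 (mod 29).
8^2 ≡ 6 (mod 29)
8^4 ≡ 7 (mod 29)
8^8 ≡ 20 (mod 29)
8^14 = 8^(8+4+2) ≡ 28 (mod 29).
Result is 28 ≡ −1, so (8/29) = −1.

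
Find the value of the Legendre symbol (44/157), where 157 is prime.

Pull out 2^2: since 157 ≡ 5 (mod 8), (2/157) = -1, so (2/157)^2 = +1.
Reciprocity: 11 ≡ 3 and 157 ≡ 1 (mod 4), so (11/157) = +(157/11).
Reduce top mod 11: now compute (3/11).
Reciprocity: 3 ≡ 3 and 11 ≡ 3 (mod 4), so (3/11) = −(11/3).
Reduce top mod 3: now compute (2/3).
Pull out 2: since 3 ≡ 3 (mod 8), (2/3) = -1.
Reached (1/3) = 1. Collecting the sign flips along the way, the symbol is +1.

1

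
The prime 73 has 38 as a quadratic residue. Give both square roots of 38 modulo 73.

73 ≡ 1 (mod 4), so we find a root by search.
Trying successive values, 29² = 841 ≡ 38 (mod 73). The other root is 73 − 29 = 44.

29, 44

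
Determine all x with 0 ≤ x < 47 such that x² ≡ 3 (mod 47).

Since 47 ≡ 3 (mod 4), a square root of 3 is 3^((47+1)/4) = 3^12 mod 47.
Repeated squaring: 3^2≡9, 3^4≡34, 3^8≡28 (mod 47).
3^12 = 3^(8+4) ≡ 12 (mod 47).
Check: 12² = 144 ≡ 3 (mod 47). The two roots are 12 and 35.

12, 35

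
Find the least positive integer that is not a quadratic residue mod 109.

(2/109) = −1, so 2 is the smallest positive non-residue mod 109.

2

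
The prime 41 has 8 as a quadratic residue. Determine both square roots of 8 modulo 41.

41 ≡ 1 (mod 4), so we find a root by search.
Trying successive values, 7² = 49 ≡ 8 (mod 41). The other root is 41 − 7 = 34.

7, 34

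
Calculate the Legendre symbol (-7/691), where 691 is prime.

First reduce: -7 ≡ 684 (mod 691).
Pull out 2^2: since 691 ≡ 3 (mod 8), (2/691) = -1, so (2/691)^2 = +1.
Reciprocity: 171 ≡ 3 and 691 ≡ 3 (mod 4), so (171/691) = −(691/171).
Reduce top mod 171: now compute (7/171).
Reciprocity: 7 ≡ 3 and 171 ≡ 3 (mod 4), so (7/171) = −(171/7).
Reduce top mod 7: now compute (3/7).
Reciprocity: 3 ≡ 3 and 7 ≡ 3 (mod 4), so (3/7) = −(7/3).
Reduce top mod 3: now compute (1/3).
Reached (1/3) = 1. Collecting the sign flips along the way, the symbol is -1.

-1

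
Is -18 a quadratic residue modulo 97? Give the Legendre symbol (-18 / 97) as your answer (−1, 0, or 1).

Euler's criterion: (-18/97) ≡ 79^48 (mod 97).
79^2 ≡ 33 (mod 97)
79^4 ≡ 22 (mod 97)
79^8 ≡ 96 (mod 97)
79^16 ≡ 1 (mod 97)
79^32 ≡ 1 (mod 97)
79^48 = 79^(32+16) ≡ 1 (mod 97).
Result is 1, so (-18/97) = 1.

1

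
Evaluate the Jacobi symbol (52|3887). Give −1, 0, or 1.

0

Pull out 2^2: since 3887 ≡ 7 (mod 8), (2/3887) = +1, so (2/3887)^2 = +1.
Reciprocity: 13 ≡ 1 and 3887 ≡ 3 (mod 4), so (13/3887) = +(3887/13).
Reduce top mod 13: now compute (0/13).
Top reduces to 0: gcd > 1, so the symbol is 0.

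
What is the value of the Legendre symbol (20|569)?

1

Euler's criterion: (20/569) ≡ 20^284 (mod 569).
20^2 ≡ 400 (mod 569)
20^4 ≡ 111 (mod 569)
20^8 ≡ 372 (mod 569)
20^16 ≡ 117 (mod 569)
20^32 ≡ 33 (mod 569)
20^64 ≡ 520 (mod 569)
20^128 ≡ 125 (mod 569)
20^256 ≡ 262 (mod 569)
20^284 = 20^(256+16+8+4) ≡ 1 (mod 569).
Result is 1, so (20/569) = 1.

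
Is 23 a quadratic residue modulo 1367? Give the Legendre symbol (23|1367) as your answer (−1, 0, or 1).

1

Reciprocity: 23 ≡ 3 and 1367 ≡ 3 (mod 4), so (23/1367) = −(1367/23).
Reduce top mod 23: now compute (10/23).
Pull out 2: since 23 ≡ 7 (mod 8), (2/23) = +1.
Reciprocity: 5 ≡ 1 and 23 ≡ 3 (mod 4), so (5/23) = +(23/5).
Reduce top mod 5: now compute (3/5).
Reciprocity: 3 ≡ 3 and 5 ≡ 1 (mod 4), so (3/5) = +(5/3).
Reduce top mod 3: now compute (2/3).
Pull out 2: since 3 ≡ 3 (mod 8), (2/3) = -1.
Reached (1/3) = 1. Collecting the sign flips along the way, the symbol is +1.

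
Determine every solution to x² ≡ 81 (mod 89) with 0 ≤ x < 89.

9, 80

89 ≡ 1 (mod 4), so we find a root by search.
Trying successive values, 9² = 81 ≡ 81 (mod 89). The other root is 89 − 9 = 80.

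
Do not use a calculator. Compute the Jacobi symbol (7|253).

Reciprocity: 7 ≡ 3 and 253 ≡ 1 (mod 4), so (7/253) = +(253/7).
Reduce top mod 7: now compute (1/7).
Reached (1/7) = 1. Collecting the sign flips along the way, the symbol is +1.

1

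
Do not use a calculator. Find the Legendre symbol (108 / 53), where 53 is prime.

-1

First reduce: 108 ≡ 2 (mod 53).
Pull out 2: since 53 ≡ 5 (mod 8), (2/53) = -1.
Reached (1/53) = 1. Collecting the sign flips along the way, the symbol is -1.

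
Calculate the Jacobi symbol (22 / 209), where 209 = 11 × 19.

Pull out 2: since 209 ≡ 1 (mod 8), (2/209) = +1.
Reciprocity: 11 ≡ 3 and 209 ≡ 1 (mod 4), so (11/209) = +(209/11).
Reduce top mod 11: now compute (0/11).
Top reduces to 0: gcd > 1, so the symbol is 0.

0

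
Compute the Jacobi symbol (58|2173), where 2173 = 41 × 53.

1

Pull out 2: since 2173 ≡ 5 (mod 8), (2/2173) = -1.
Reciprocity: 29 ≡ 1 and 2173 ≡ 1 (mod 4), so (29/2173) = +(2173/29).
Reduce top mod 29: now compute (27/29).
Reciprocity: 27 ≡ 3 and 29 ≡ 1 (mod 4), so (27/29) = +(29/27).
Reduce top mod 27: now compute (2/27).
Pull out 2: since 27 ≡ 3 (mod 8), (2/27) = -1.
Reached (1/27) = 1. Collecting the sign flips along the way, the symbol is +1.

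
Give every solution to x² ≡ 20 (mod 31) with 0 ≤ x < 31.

Since 31 ≡ 3 (mod 4), a square root of 20 is 20^((31+1)/4) = 20^8 mod 31.
Repeated squaring: 20^2≡28, 20^4≡9, 20^8≡19 (mod 31).
20^8 = 20^(8) ≡ 19 (mod 31).
Check: 19² = 361 ≡ 20 (mod 31). The two roots are 12 and 19.

12, 19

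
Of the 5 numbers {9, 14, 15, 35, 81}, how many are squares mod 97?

3

(9/97) = +1 → QR.
(14/97) = -1 → non-residue.
(15/97) = -1 → non-residue.
(35/97) = +1 → QR.
(81/97) = +1 → QR.
Total quadratic residues among the 5: 3.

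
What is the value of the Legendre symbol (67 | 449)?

Euler's criterion: (67/449) ≡ 67^224 (mod 449).
67^2 ≡ 448 (mod 449)
67^4 ≡ 1 (mod 449)
67^8 ≡ 1 (mod 449)
67^16 ≡ 1 (mod 449)
67^32 ≡ 1 (mod 449)
67^64 ≡ 1 (mod 449)
67^128 ≡ 1 (mod 449)
67^224 = 67^(128+64+32) ≡ 1 (mod 449).
Result is 1, so (67/449) = 1.

1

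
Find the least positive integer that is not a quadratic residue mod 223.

3

(2/223) = +1, so 2 is a residue.
(3/223) = −1, so 3 is the smallest positive non-residue mod 223.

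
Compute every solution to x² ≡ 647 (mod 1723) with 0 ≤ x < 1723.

140, 1583

Since 1723 ≡ 3 (mod 4), a square root of 647 is 647^((1723+1)/4) = 647^431 mod 1723.
Repeated squaring: 647^2≡1643, 647^4≡1231, 647^8≡844, 647^16≡737, 647^32≡424, 647^64≡584, 647^128≡1625, 647^256≡989 (mod 1723).
647^431 = 647^(256+128+32+8+4+2+1) ≡ 140 (mod 1723).
Check: 140² = 19600 ≡ 647 (mod 1723). The two roots are 140 and 1583.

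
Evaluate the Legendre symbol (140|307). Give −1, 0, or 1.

-1

Euler's criterion: (140/307) ≡ 140^153 (mod 307).
140^2 ≡ 259 (mod 307)
140^4 ≡ 155 (mod 307)
140^8 ≡ 79 (mod 307)
140^16 ≡ 101 (mod 307)
140^32 ≡ 70 (mod 307)
140^64 ≡ 295 (mod 307)
140^128 ≡ 144 (mod 307)
140^153 = 140^(128+16+8+1) ≡ 306 (mod 307).
Result is 306 ≡ −1, so (140/307) = −1.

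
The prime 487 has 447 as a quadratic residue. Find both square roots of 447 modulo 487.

Since 487 ≡ 3 (mod 4), a square root of 447 is 447^((487+1)/4) = 447^122 mod 487.
Repeated squaring: 447^2≡139, 447^4≡328, 447^8≡444, 447^16≡388, 447^32≡61, 447^64≡312 (mod 487).
447^122 = 447^(64+32+16+8+2) ≡ 215 (mod 487).
Check: 215² = 46225 ≡ 447 (mod 487). The two roots are 215 and 272.

215, 272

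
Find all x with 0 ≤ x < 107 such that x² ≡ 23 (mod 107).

39, 68

Since 107 ≡ 3 (mod 4), a square root of 23 is 23^((107+1)/4) = 23^27 mod 107.
Repeated squaring: 23^2≡101, 23^4≡36, 23^8≡12, 23^16≡37 (mod 107).
23^27 = 23^(16+8+2+1) ≡ 39 (mod 107).
Check: 39² = 1521 ≡ 23 (mod 107). The two roots are 39 and 68.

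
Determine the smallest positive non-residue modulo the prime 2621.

(2/2621) = −1, so 2 is the smallest positive non-residue mod 2621.

2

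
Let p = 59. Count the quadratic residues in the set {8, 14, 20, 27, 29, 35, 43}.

(8/59) = -1 → non-residue.
(14/59) = -1 → non-residue.
(20/59) = +1 → QR.
(27/59) = +1 → QR.
(29/59) = +1 → QR.
(35/59) = +1 → QR.
(43/59) = -1 → non-residue.
Total quadratic residues among the 7: 4.

4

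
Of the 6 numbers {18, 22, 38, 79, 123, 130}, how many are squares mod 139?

(18/139) = -1 → non-residue.
(22/139) = -1 → non-residue.
(38/139) = +1 → QR.
(79/139) = +1 → QR.
(123/139) = -1 → non-residue.
(130/139) = -1 → non-residue.
Total quadratic residues among the 6: 2.

2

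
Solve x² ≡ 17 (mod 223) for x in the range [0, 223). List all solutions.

54, 169

Since 223 ≡ 3 (mod 4), a square root of 17 is 17^((223+1)/4) = 17^56 mod 223.
Repeated squaring: 17^2≡66, 17^4≡119, 17^8≡112, 17^16≡56, 17^32≡14 (mod 223).
17^56 = 17^(32+16+8) ≡ 169 (mod 223).
Check: 169² = 28561 ≡ 17 (mod 223). The two roots are 54 and 169.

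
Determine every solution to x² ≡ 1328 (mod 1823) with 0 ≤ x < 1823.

Since 1823 ≡ 3 (mod 4), a square root of 1328 is 1328^((1823+1)/4) = 1328^456 mod 1823.
Repeated squaring: 1328^2≡743, 1328^4≡1503, 1328^8≡312, 1328^16≡725, 1328^32≡601, 1328^64≡247, 1328^128≡850, 1328^256≡592 (mod 1823).
1328^456 = 1328^(256+128+64+8) ≡ 374 (mod 1823).
Check: 374² = 139876 ≡ 1328 (mod 1823). The two roots are 374 and 1449.

374, 1449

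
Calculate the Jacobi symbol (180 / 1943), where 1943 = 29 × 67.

-1

Pull out 2^2: since 1943 ≡ 7 (mod 8), (2/1943) = +1, so (2/1943)^2 = +1.
Reciprocity: 45 ≡ 1 and 1943 ≡ 3 (mod 4), so (45/1943) = +(1943/45).
Reduce top mod 45: now compute (8/45).
Pull out 2^3: since 45 ≡ 5 (mod 8), (2/45) = -1, so (2/45)^3 = -1.
Reached (1/45) = 1. Collecting the sign flips along the way, the symbol is -1.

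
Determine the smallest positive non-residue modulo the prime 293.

(2/293) = −1, so 2 is the smallest positive non-residue mod 293.

2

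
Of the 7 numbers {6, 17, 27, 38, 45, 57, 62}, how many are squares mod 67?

3

(6/67) = +1 → QR.
(17/67) = +1 → QR.
(27/67) = -1 → non-residue.
(38/67) = -1 → non-residue.
(45/67) = -1 → non-residue.
(57/67) = -1 → non-residue.
(62/67) = +1 → QR.
Total quadratic residues among the 7: 3.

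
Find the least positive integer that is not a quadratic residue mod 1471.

(2/1471) = +1, so 2 is a residue.
(3/1471) = −1, so 3 is the smallest positive non-residue mod 1471.

3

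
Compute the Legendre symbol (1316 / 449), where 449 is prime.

Euler's criterion: (1316/449) ≡ 418^224 (mod 449).
418^2 ≡ 63 (mod 449)
418^4 ≡ 377 (mod 449)
418^8 ≡ 245 (mod 449)
418^16 ≡ 308 (mod 449)
418^32 ≡ 125 (mod 449)
418^64 ≡ 359 (mod 449)
418^128 ≡ 18 (mod 449)
418^224 = 418^(128+64+32) ≡ 448 (mod 449).
Result is 448 ≡ −1, so (1316/449) = −1.

-1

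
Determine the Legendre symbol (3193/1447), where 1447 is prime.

1

First reduce: 3193 ≡ 299 (mod 1447).
Reciprocity: 299 ≡ 3 and 1447 ≡ 3 (mod 4), so (299/1447) = −(1447/299).
Reduce top mod 299: now compute (251/299).
Reciprocity: 251 ≡ 3 and 299 ≡ 3 (mod 4), so (251/299) = −(299/251).
Reduce top mod 251: now compute (48/251).
Pull out 2^4: since 251 ≡ 3 (mod 8), (2/251) = -1, so (2/251)^4 = +1.
Reciprocity: 3 ≡ 3 and 251 ≡ 3 (mod 4), so (3/251) = −(251/3).
Reduce top mod 3: now compute (2/3).
Pull out 2: since 3 ≡ 3 (mod 8), (2/3) = -1.
Reached (1/3) = 1. Collecting the sign flips along the way, the symbol is +1.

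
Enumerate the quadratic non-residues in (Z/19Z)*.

Square k = 1,…,9 (k and 19−k give the same square):
1²=1, 2²=4, 3²=9, 4²=16, 5²≡6, 6²≡17, 7²≡11, 8²≡7, 9²≡5 (mod 19).
The residues are {1, 4, 5, 6, 7, 9, 11, 16, 17}; the non-residues are the remaining 9 nonzero classes.

2 3 8 10 12 13 14 15 18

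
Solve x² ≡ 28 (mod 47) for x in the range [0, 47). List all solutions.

Since 47 ≡ 3 (mod 4), a square root of 28 is 28^((47+1)/4) = 28^12 mod 47.
Repeated squaring: 28^2≡32, 28^4≡37, 28^8≡6 (mod 47).
28^12 = 28^(8+4) ≡ 34 (mod 47).
Check: 34² = 1156 ≡ 28 (mod 47). The two roots are 13 and 34.

13, 34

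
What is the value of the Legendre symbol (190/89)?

First reduce: 190 ≡ 12 (mod 89).
Pull out 2^2: since 89 ≡ 1 (mod 8), (2/89) = +1, so (2/89)^2 = +1.
Reciprocity: 3 ≡ 3 and 89 ≡ 1 (mod 4), so (3/89) = +(89/3).
Reduce top mod 3: now compute (2/3).
Pull out 2: since 3 ≡ 3 (mod 8), (2/3) = -1.
Reached (1/3) = 1. Collecting the sign flips along the way, the symbol is -1.

-1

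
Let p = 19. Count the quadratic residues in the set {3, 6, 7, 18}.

2

(3/19) = -1 → non-residue.
(6/19) = +1 → QR.
(7/19) = +1 → QR.
(18/19) = -1 → non-residue.
Total quadratic residues among the 4: 2.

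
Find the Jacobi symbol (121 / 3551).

1

Reciprocity: 121 ≡ 1 and 3551 ≡ 3 (mod 4), so (121/3551) = +(3551/121).
Reduce top mod 121: now compute (42/121).
Pull out 2: since 121 ≡ 1 (mod 8), (2/121) = +1.
Reciprocity: 21 ≡ 1 and 121 ≡ 1 (mod 4), so (21/121) = +(121/21).
Reduce top mod 21: now compute (16/21).
Pull out 2^4: since 21 ≡ 5 (mod 8), (2/21) = -1, so (2/21)^4 = +1.
Reached (1/21) = 1. Collecting the sign flips along the way, the symbol is +1.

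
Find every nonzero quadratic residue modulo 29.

1, 4, 5, 6, 7, 9, 13, 16, 20, 22, 23, 24, 25, 28

Square k = 1,…,14 (k and 29−k give the same square):
1²=1, 2²=4, 3²=9, 4²=16, 5²=25, 6²≡7, 7²≡20, 8²≡6, 9²≡23, 10²≡13, 11²≡5, 12²≡28, 13²≡24, 14²≡22 (mod 29).
So the quadratic residues mod 29 are {1, 4, 5, 6, 7, 9, 13, 16, 20, 22, 23, 24, 25, 28}.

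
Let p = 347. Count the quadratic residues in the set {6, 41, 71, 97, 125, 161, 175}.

2

(6/347) = -1 → non-residue.
(41/347) = -1 → non-residue.
(71/347) = +1 → QR.
(97/347) = -1 → non-residue.
(125/347) = -1 → non-residue.
(161/347) = +1 → QR.
(175/347) = -1 → non-residue.
Total quadratic residues among the 7: 2.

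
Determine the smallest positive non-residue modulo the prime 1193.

3

(2/1193) = +1, so 2 is a residue.
(3/1193) = −1, so 3 is the smallest positive non-residue mod 1193.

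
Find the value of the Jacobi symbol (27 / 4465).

Reciprocity: 27 ≡ 3 and 4465 ≡ 1 (mod 4), so (27/4465) = +(4465/27).
Reduce top mod 27: now compute (10/27).
Pull out 2: since 27 ≡ 3 (mod 8), (2/27) = -1.
Reciprocity: 5 ≡ 1 and 27 ≡ 3 (mod 4), so (5/27) = +(27/5).
Reduce top mod 5: now compute (2/5).
Pull out 2: since 5 ≡ 5 (mod 8), (2/5) = -1.
Reached (1/5) = 1. Collecting the sign flips along the way, the symbol is +1.

1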